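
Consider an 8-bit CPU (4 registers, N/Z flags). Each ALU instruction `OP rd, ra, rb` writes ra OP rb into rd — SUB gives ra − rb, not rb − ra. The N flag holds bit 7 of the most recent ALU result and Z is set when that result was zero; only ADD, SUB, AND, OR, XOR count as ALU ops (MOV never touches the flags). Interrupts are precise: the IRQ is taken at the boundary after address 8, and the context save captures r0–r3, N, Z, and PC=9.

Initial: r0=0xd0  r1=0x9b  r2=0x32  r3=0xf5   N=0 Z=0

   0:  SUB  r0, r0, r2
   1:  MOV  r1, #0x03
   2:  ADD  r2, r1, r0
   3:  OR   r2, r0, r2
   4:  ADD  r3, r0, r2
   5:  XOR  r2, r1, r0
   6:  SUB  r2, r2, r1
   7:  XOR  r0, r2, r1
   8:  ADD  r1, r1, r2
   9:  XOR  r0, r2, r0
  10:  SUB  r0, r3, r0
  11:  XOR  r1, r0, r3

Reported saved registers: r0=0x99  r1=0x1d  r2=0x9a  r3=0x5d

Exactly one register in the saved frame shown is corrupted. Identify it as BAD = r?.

after  0: r0=0x9e r1=0x9b r2=0x32 r3=0xf5  N=1 Z=0
after  1: r0=0x9e r1=0x03 r2=0x32 r3=0xf5  N=1 Z=0
after  2: r0=0x9e r1=0x03 r2=0xa1 r3=0xf5  N=1 Z=0
after  3: r0=0x9e r1=0x03 r2=0xbf r3=0xf5  N=1 Z=0
after  4: r0=0x9e r1=0x03 r2=0xbf r3=0x5d  N=0 Z=0
after  5: r0=0x9e r1=0x03 r2=0x9d r3=0x5d  N=1 Z=0
after  6: r0=0x9e r1=0x03 r2=0x9a r3=0x5d  N=1 Z=0
after  7: r0=0x99 r1=0x03 r2=0x9a r3=0x5d  N=1 Z=0
after  8: r0=0x99 r1=0x9d r2=0x9a r3=0x5d  N=1 Z=0
-- IRQ taken; context saved, return-PC = 9 --
mismatch: r1: reported 0x1d vs actual 0x9d

BAD = r1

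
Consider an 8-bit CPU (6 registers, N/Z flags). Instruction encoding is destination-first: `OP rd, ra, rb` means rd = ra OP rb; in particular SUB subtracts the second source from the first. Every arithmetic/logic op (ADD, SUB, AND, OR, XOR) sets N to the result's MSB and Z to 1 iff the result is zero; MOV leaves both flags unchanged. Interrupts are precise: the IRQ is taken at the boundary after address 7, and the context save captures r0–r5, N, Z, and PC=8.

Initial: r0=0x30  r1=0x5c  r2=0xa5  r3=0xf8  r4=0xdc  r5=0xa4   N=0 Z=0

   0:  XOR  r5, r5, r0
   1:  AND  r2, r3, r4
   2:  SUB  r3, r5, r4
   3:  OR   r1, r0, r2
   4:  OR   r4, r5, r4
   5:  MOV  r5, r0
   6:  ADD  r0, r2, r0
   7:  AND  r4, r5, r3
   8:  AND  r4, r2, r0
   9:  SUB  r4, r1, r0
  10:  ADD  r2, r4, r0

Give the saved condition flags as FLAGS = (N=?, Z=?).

after  0: r0=0x30 r1=0x5c r2=0xa5 r3=0xf8 r4=0xdc r5=0x94  N=1 Z=0
after  1: r0=0x30 r1=0x5c r2=0xd8 r3=0xf8 r4=0xdc r5=0x94  N=1 Z=0
after  2: r0=0x30 r1=0x5c r2=0xd8 r3=0xb8 r4=0xdc r5=0x94  N=1 Z=0
after  3: r0=0x30 r1=0xf8 r2=0xd8 r3=0xb8 r4=0xdc r5=0x94  N=1 Z=0
after  4: r0=0x30 r1=0xf8 r2=0xd8 r3=0xb8 r4=0xdc r5=0x94  N=1 Z=0
after  5: r0=0x30 r1=0xf8 r2=0xd8 r3=0xb8 r4=0xdc r5=0x30  N=1 Z=0
after  6: r0=0x08 r1=0xf8 r2=0xd8 r3=0xb8 r4=0xdc r5=0x30  N=0 Z=0
after  7: r0=0x08 r1=0xf8 r2=0xd8 r3=0xb8 r4=0x30 r5=0x30  N=0 Z=0
-- IRQ taken; context saved, return-PC = 8 --

FLAGS = (N=0, Z=0)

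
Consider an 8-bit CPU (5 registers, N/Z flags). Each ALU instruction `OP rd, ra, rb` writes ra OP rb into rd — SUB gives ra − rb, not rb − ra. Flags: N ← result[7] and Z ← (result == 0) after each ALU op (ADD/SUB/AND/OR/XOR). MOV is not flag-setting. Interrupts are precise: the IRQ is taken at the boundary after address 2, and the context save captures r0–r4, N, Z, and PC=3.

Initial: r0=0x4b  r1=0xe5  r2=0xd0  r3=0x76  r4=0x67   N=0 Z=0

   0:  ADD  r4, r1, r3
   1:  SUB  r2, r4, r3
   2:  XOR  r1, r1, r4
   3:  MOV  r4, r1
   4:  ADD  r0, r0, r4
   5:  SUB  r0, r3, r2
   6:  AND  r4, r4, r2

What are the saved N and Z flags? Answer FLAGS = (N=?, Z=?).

after  0: r0=0x4b r1=0xe5 r2=0xd0 r3=0x76 r4=0x5b  N=0 Z=0
after  1: r0=0x4b r1=0xe5 r2=0xe5 r3=0x76 r4=0x5b  N=1 Z=0
after  2: r0=0x4b r1=0xbe r2=0xe5 r3=0x76 r4=0x5b  N=1 Z=0
-- IRQ taken; context saved, return-PC = 3 --

FLAGS = (N=1, Z=0)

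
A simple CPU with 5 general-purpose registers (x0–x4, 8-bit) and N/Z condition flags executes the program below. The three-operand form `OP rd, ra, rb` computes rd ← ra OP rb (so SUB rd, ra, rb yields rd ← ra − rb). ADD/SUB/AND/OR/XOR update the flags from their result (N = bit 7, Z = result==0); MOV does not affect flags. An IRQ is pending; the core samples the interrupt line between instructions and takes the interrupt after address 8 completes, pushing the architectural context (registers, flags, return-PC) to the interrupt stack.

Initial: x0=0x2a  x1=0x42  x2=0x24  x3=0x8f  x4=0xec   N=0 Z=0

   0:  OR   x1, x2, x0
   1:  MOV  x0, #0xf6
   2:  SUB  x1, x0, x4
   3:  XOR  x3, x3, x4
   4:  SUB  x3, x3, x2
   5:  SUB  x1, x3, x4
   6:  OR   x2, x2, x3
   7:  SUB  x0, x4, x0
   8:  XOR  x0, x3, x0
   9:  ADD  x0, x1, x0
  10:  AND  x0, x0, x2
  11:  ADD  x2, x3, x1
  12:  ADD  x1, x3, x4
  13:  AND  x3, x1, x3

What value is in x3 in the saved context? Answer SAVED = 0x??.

after  0: x0=0x2a x1=0x2e x2=0x24 x3=0x8f x4=0xec  N=0 Z=0
after  1: x0=0xf6 x1=0x2e x2=0x24 x3=0x8f x4=0xec  N=0 Z=0
after  2: x0=0xf6 x1=0x0a x2=0x24 x3=0x8f x4=0xec  N=0 Z=0
after  3: x0=0xf6 x1=0x0a x2=0x24 x3=0x63 x4=0xec  N=0 Z=0
after  4: x0=0xf6 x1=0x0a x2=0x24 x3=0x3f x4=0xec  N=0 Z=0
after  5: x0=0xf6 x1=0x53 x2=0x24 x3=0x3f x4=0xec  N=0 Z=0
after  6: x0=0xf6 x1=0x53 x2=0x3f x3=0x3f x4=0xec  N=0 Z=0
after  7: x0=0xf6 x1=0x53 x2=0x3f x3=0x3f x4=0xec  N=1 Z=0
after  8: x0=0xc9 x1=0x53 x2=0x3f x3=0x3f x4=0xec  N=1 Z=0
-- IRQ taken; context saved, return-PC = 9 --

SAVED = 0x3f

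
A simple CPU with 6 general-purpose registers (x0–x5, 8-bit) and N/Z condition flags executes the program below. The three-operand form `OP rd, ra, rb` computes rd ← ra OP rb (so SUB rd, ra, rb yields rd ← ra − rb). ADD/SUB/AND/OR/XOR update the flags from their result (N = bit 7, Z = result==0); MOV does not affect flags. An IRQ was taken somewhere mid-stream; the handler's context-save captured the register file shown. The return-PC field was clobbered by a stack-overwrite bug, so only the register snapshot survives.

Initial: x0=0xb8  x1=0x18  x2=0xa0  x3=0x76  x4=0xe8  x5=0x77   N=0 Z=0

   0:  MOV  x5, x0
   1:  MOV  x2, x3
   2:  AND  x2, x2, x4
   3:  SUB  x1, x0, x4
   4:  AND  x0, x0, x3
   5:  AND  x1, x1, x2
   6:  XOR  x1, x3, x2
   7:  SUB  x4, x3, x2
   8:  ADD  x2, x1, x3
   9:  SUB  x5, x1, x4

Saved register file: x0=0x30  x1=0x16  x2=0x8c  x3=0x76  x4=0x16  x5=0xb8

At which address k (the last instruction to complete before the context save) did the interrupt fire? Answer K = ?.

after  0: x0=0xb8 x1=0x18 x2=0xa0 x3=0x76 x4=0xe8 x5=0xb8  N=0 Z=0
after  1: x0=0xb8 x1=0x18 x2=0x76 x3=0x76 x4=0xe8 x5=0xb8  N=0 Z=0
after  2: x0=0xb8 x1=0x18 x2=0x60 x3=0x76 x4=0xe8 x5=0xb8  N=0 Z=0
after  3: x0=0xb8 x1=0xd0 x2=0x60 x3=0x76 x4=0xe8 x5=0xb8  N=1 Z=0
after  4: x0=0x30 x1=0xd0 x2=0x60 x3=0x76 x4=0xe8 x5=0xb8  N=0 Z=0
after  5: x0=0x30 x1=0x40 x2=0x60 x3=0x76 x4=0xe8 x5=0xb8  N=0 Z=0
after  6: x0=0x30 x1=0x16 x2=0x60 x3=0x76 x4=0xe8 x5=0xb8  N=0 Z=0
after  7: x0=0x30 x1=0x16 x2=0x60 x3=0x76 x4=0x16 x5=0xb8  N=0 Z=0
after  8: x0=0x30 x1=0x16 x2=0x8c x3=0x76 x4=0x16 x5=0xb8  N=1 Z=0
-- IRQ taken; context saved, return-PC = 9 --

K = 8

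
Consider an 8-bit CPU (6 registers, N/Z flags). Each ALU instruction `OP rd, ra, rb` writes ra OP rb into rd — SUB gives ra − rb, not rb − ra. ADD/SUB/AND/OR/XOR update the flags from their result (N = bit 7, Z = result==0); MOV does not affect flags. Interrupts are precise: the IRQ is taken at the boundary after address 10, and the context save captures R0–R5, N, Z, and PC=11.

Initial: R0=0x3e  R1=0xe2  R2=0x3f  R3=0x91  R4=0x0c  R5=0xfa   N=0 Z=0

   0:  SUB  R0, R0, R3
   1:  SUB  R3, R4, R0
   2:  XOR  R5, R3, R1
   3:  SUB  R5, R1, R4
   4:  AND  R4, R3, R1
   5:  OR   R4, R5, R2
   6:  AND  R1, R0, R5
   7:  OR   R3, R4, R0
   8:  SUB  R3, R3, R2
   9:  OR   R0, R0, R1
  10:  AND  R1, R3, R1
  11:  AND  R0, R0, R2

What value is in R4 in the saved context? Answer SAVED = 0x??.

after  0: R0=0xad R1=0xe2 R2=0x3f R3=0x91 R4=0x0c R5=0xfa  N=1 Z=0
after  1: R0=0xad R1=0xe2 R2=0x3f R3=0x5f R4=0x0c R5=0xfa  N=0 Z=0
after  2: R0=0xad R1=0xe2 R2=0x3f R3=0x5f R4=0x0c R5=0xbd  N=1 Z=0
after  3: R0=0xad R1=0xe2 R2=0x3f R3=0x5f R4=0x0c R5=0xd6  N=1 Z=0
after  4: R0=0xad R1=0xe2 R2=0x3f R3=0x5f R4=0x42 R5=0xd6  N=0 Z=0
after  5: R0=0xad R1=0xe2 R2=0x3f R3=0x5f R4=0xff R5=0xd6  N=1 Z=0
after  6: R0=0xad R1=0x84 R2=0x3f R3=0x5f R4=0xff R5=0xd6  N=1 Z=0
after  7: R0=0xad R1=0x84 R2=0x3f R3=0xff R4=0xff R5=0xd6  N=1 Z=0
after  8: R0=0xad R1=0x84 R2=0x3f R3=0xc0 R4=0xff R5=0xd6  N=1 Z=0
after  9: R0=0xad R1=0x84 R2=0x3f R3=0xc0 R4=0xff R5=0xd6  N=1 Z=0
after 10: R0=0xad R1=0x80 R2=0x3f R3=0xc0 R4=0xff R5=0xd6  N=1 Z=0
-- IRQ taken; context saved, return-PC = 11 --

SAVED = 0xff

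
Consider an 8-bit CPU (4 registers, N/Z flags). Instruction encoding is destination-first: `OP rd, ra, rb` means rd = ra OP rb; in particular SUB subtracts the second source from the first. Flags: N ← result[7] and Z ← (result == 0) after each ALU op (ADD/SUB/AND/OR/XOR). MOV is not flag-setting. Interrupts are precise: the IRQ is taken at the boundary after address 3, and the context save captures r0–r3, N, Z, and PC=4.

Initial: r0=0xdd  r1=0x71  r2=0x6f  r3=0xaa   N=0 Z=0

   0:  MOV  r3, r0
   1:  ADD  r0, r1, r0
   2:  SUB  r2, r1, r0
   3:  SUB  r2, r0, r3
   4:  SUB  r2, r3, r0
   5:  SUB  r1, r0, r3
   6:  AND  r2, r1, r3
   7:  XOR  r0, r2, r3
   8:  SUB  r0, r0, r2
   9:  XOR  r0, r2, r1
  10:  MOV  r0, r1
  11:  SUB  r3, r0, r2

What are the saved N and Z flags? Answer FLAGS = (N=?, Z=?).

after  0: r0=0xdd r1=0x71 r2=0x6f r3=0xdd  N=0 Z=0
after  1: r0=0x4e r1=0x71 r2=0x6f r3=0xdd  N=0 Z=0
after  2: r0=0x4e r1=0x71 r2=0x23 r3=0xdd  N=0 Z=0
after  3: r0=0x4e r1=0x71 r2=0x71 r3=0xdd  N=0 Z=0
-- IRQ taken; context saved, return-PC = 4 --

FLAGS = (N=0, Z=0)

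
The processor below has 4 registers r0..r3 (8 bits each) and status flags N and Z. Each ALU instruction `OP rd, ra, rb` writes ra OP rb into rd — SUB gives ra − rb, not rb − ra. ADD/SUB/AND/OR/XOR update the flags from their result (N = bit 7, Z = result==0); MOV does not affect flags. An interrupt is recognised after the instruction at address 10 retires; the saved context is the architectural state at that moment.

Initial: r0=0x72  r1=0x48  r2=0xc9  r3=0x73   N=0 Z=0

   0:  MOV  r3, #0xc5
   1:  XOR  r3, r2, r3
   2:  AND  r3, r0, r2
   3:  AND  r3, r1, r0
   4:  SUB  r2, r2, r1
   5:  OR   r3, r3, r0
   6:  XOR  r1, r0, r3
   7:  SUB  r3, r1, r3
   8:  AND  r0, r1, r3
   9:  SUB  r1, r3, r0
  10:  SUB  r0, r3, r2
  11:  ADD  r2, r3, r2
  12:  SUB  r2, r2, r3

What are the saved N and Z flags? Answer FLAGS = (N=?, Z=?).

FLAGS = (N=0, Z=0)

after  0: r0=0x72 r1=0x48 r2=0xc9 r3=0xc5  N=0 Z=0
after  1: r0=0x72 r1=0x48 r2=0xc9 r3=0x0c  N=0 Z=0
after  2: r0=0x72 r1=0x48 r2=0xc9 r3=0x40  N=0 Z=0
after  3: r0=0x72 r1=0x48 r2=0xc9 r3=0x40  N=0 Z=0
after  4: r0=0x72 r1=0x48 r2=0x81 r3=0x40  N=1 Z=0
after  5: r0=0x72 r1=0x48 r2=0x81 r3=0x72  N=0 Z=0
after  6: r0=0x72 r1=0x00 r2=0x81 r3=0x72  N=0 Z=1
after  7: r0=0x72 r1=0x00 r2=0x81 r3=0x8e  N=1 Z=0
after  8: r0=0x00 r1=0x00 r2=0x81 r3=0x8e  N=0 Z=1
after  9: r0=0x00 r1=0x8e r2=0x81 r3=0x8e  N=1 Z=0
after 10: r0=0x0d r1=0x8e r2=0x81 r3=0x8e  N=0 Z=0
-- IRQ taken; context saved, return-PC = 11 --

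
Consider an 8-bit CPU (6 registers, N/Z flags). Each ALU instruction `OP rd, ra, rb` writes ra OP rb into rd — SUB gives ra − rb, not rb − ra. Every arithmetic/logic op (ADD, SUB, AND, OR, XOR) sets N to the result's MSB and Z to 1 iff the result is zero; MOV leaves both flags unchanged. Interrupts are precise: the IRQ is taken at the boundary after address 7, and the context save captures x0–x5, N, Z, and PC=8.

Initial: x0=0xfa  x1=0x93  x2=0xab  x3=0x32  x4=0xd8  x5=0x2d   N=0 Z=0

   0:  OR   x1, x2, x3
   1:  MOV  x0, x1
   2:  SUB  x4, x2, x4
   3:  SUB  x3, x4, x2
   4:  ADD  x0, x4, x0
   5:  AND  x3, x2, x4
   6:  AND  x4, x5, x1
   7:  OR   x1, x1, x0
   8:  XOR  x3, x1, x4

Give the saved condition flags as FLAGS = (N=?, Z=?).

FLAGS = (N=1, Z=0)

after  0: x0=0xfa x1=0xbb x2=0xab x3=0x32 x4=0xd8 x5=0x2d  N=1 Z=0
after  1: x0=0xbb x1=0xbb x2=0xab x3=0x32 x4=0xd8 x5=0x2d  N=1 Z=0
after  2: x0=0xbb x1=0xbb x2=0xab x3=0x32 x4=0xd3 x5=0x2d  N=1 Z=0
after  3: x0=0xbb x1=0xbb x2=0xab x3=0x28 x4=0xd3 x5=0x2d  N=0 Z=0
after  4: x0=0x8e x1=0xbb x2=0xab x3=0x28 x4=0xd3 x5=0x2d  N=1 Z=0
after  5: x0=0x8e x1=0xbb x2=0xab x3=0x83 x4=0xd3 x5=0x2d  N=1 Z=0
after  6: x0=0x8e x1=0xbb x2=0xab x3=0x83 x4=0x29 x5=0x2d  N=0 Z=0
after  7: x0=0x8e x1=0xbf x2=0xab x3=0x83 x4=0x29 x5=0x2d  N=1 Z=0
-- IRQ taken; context saved, return-PC = 8 --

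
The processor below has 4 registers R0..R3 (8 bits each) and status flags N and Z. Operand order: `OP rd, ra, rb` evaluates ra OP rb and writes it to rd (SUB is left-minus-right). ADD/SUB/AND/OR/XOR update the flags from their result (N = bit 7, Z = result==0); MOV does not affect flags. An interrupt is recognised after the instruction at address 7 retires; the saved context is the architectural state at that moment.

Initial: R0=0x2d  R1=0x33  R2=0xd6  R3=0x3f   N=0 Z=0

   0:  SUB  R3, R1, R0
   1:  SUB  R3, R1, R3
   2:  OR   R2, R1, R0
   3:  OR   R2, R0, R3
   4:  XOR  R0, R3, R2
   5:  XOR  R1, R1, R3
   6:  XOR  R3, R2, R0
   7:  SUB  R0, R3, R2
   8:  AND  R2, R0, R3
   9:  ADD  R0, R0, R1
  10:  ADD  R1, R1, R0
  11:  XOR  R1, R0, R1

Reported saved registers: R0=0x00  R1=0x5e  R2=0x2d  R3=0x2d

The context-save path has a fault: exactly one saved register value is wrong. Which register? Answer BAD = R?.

BAD = R1

after  0: R0=0x2d R1=0x33 R2=0xd6 R3=0x06  N=0 Z=0
after  1: R0=0x2d R1=0x33 R2=0xd6 R3=0x2d  N=0 Z=0
after  2: R0=0x2d R1=0x33 R2=0x3f R3=0x2d  N=0 Z=0
after  3: R0=0x2d R1=0x33 R2=0x2d R3=0x2d  N=0 Z=0
after  4: R0=0x00 R1=0x33 R2=0x2d R3=0x2d  N=0 Z=1
after  5: R0=0x00 R1=0x1e R2=0x2d R3=0x2d  N=0 Z=0
after  6: R0=0x00 R1=0x1e R2=0x2d R3=0x2d  N=0 Z=0
after  7: R0=0x00 R1=0x1e R2=0x2d R3=0x2d  N=0 Z=1
-- IRQ taken; context saved, return-PC = 8 --
mismatch: R1: reported 0x5e vs actual 0x1e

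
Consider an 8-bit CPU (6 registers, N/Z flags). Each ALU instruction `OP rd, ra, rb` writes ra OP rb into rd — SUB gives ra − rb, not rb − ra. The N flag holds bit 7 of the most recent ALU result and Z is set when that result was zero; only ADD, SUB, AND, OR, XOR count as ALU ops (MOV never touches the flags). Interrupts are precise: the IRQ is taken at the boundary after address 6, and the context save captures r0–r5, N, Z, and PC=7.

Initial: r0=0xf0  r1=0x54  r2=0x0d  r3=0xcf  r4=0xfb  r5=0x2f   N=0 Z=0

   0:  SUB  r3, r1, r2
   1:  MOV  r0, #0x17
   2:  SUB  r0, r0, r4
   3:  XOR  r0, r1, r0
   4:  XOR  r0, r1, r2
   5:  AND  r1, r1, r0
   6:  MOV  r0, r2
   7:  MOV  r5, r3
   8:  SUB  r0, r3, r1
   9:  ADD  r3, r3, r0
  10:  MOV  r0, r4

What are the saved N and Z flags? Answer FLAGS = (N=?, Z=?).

after  0: r0=0xf0 r1=0x54 r2=0x0d r3=0x47 r4=0xfb r5=0x2f  N=0 Z=0
after  1: r0=0x17 r1=0x54 r2=0x0d r3=0x47 r4=0xfb r5=0x2f  N=0 Z=0
after  2: r0=0x1c r1=0x54 r2=0x0d r3=0x47 r4=0xfb r5=0x2f  N=0 Z=0
after  3: r0=0x48 r1=0x54 r2=0x0d r3=0x47 r4=0xfb r5=0x2f  N=0 Z=0
after  4: r0=0x59 r1=0x54 r2=0x0d r3=0x47 r4=0xfb r5=0x2f  N=0 Z=0
after  5: r0=0x59 r1=0x50 r2=0x0d r3=0x47 r4=0xfb r5=0x2f  N=0 Z=0
after  6: r0=0x0d r1=0x50 r2=0x0d r3=0x47 r4=0xfb r5=0x2f  N=0 Z=0
-- IRQ taken; context saved, return-PC = 7 --

FLAGS = (N=0, Z=0)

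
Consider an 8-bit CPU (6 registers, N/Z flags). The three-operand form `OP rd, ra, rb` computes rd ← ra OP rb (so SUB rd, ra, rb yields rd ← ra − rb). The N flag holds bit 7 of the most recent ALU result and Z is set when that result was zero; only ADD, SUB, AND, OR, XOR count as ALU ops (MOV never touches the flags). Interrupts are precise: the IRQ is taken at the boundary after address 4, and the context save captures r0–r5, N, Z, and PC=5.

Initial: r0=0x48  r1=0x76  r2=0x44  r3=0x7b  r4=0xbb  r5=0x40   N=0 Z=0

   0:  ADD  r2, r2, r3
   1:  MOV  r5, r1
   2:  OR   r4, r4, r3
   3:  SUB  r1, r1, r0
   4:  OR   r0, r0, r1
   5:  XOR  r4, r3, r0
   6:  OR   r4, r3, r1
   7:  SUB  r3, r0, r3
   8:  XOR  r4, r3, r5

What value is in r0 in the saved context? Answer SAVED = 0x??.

after  0: r0=0x48 r1=0x76 r2=0xbf r3=0x7b r4=0xbb r5=0x40  N=1 Z=0
after  1: r0=0x48 r1=0x76 r2=0xbf r3=0x7b r4=0xbb r5=0x76  N=1 Z=0
after  2: r0=0x48 r1=0x76 r2=0xbf r3=0x7b r4=0xfb r5=0x76  N=1 Z=0
after  3: r0=0x48 r1=0x2e r2=0xbf r3=0x7b r4=0xfb r5=0x76  N=0 Z=0
after  4: r0=0x6e r1=0x2e r2=0xbf r3=0x7b r4=0xfb r5=0x76  N=0 Z=0
-- IRQ taken; context saved, return-PC = 5 --

SAVED = 0x6e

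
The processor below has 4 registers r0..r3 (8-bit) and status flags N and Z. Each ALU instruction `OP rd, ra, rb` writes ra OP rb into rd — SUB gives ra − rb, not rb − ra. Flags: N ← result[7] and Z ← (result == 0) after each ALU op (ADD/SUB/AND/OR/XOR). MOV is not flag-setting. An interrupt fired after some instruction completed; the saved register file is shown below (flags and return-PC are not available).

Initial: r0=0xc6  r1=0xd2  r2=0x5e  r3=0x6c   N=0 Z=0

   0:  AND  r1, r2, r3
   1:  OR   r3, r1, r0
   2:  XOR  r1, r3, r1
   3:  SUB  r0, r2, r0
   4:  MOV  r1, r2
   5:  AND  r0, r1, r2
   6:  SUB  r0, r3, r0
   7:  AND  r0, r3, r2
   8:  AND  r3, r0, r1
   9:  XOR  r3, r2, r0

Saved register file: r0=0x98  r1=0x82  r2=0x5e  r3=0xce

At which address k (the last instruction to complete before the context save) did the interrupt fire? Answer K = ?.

K = 3

after  0: r0=0xc6 r1=0x4c r2=0x5e r3=0x6c  N=0 Z=0
after  1: r0=0xc6 r1=0x4c r2=0x5e r3=0xce  N=1 Z=0
after  2: r0=0xc6 r1=0x82 r2=0x5e r3=0xce  N=1 Z=0
after  3: r0=0x98 r1=0x82 r2=0x5e r3=0xce  N=1 Z=0
-- IRQ taken; context saved, return-PC = 4 --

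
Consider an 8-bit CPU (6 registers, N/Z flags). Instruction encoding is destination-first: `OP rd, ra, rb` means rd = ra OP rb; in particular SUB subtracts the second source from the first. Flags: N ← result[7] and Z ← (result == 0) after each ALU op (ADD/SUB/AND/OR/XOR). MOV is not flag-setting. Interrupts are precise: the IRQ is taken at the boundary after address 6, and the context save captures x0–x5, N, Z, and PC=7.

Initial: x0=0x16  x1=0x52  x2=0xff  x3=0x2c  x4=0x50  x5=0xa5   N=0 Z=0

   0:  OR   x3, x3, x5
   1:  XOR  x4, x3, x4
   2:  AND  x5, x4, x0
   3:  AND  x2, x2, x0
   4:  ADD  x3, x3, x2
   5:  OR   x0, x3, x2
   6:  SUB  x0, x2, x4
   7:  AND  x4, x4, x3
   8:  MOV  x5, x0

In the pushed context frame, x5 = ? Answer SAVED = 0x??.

after  0: x0=0x16 x1=0x52 x2=0xff x3=0xad x4=0x50 x5=0xa5  N=1 Z=0
after  1: x0=0x16 x1=0x52 x2=0xff x3=0xad x4=0xfd x5=0xa5  N=1 Z=0
after  2: x0=0x16 x1=0x52 x2=0xff x3=0xad x4=0xfd x5=0x14  N=0 Z=0
after  3: x0=0x16 x1=0x52 x2=0x16 x3=0xad x4=0xfd x5=0x14  N=0 Z=0
after  4: x0=0x16 x1=0x52 x2=0x16 x3=0xc3 x4=0xfd x5=0x14  N=1 Z=0
after  5: x0=0xd7 x1=0x52 x2=0x16 x3=0xc3 x4=0xfd x5=0x14  N=1 Z=0
after  6: x0=0x19 x1=0x52 x2=0x16 x3=0xc3 x4=0xfd x5=0x14  N=0 Z=0
-- IRQ taken; context saved, return-PC = 7 --

SAVED = 0x14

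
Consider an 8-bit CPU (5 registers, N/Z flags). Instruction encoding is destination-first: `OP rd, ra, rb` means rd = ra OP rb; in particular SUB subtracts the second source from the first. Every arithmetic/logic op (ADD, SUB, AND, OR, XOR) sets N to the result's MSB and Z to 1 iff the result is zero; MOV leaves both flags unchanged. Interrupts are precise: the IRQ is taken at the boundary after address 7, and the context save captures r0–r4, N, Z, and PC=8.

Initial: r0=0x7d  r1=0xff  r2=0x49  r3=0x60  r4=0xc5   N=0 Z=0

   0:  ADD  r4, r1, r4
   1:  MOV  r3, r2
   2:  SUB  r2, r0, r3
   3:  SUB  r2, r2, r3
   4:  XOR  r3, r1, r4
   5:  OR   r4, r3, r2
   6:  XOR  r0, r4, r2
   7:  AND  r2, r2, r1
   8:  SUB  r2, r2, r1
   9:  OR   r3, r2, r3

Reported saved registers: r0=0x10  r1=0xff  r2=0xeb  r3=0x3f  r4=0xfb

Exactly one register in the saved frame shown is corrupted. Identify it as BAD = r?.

after  0: r0=0x7d r1=0xff r2=0x49 r3=0x60 r4=0xc4  N=1 Z=0
after  1: r0=0x7d r1=0xff r2=0x49 r3=0x49 r4=0xc4  N=1 Z=0
after  2: r0=0x7d r1=0xff r2=0x34 r3=0x49 r4=0xc4  N=0 Z=0
after  3: r0=0x7d r1=0xff r2=0xeb r3=0x49 r4=0xc4  N=1 Z=0
after  4: r0=0x7d r1=0xff r2=0xeb r3=0x3b r4=0xc4  N=0 Z=0
after  5: r0=0x7d r1=0xff r2=0xeb r3=0x3b r4=0xfb  N=1 Z=0
after  6: r0=0x10 r1=0xff r2=0xeb r3=0x3b r4=0xfb  N=0 Z=0
after  7: r0=0x10 r1=0xff r2=0xeb r3=0x3b r4=0xfb  N=1 Z=0
-- IRQ taken; context saved, return-PC = 8 --
mismatch: r3: reported 0x3f vs actual 0x3b

BAD = r3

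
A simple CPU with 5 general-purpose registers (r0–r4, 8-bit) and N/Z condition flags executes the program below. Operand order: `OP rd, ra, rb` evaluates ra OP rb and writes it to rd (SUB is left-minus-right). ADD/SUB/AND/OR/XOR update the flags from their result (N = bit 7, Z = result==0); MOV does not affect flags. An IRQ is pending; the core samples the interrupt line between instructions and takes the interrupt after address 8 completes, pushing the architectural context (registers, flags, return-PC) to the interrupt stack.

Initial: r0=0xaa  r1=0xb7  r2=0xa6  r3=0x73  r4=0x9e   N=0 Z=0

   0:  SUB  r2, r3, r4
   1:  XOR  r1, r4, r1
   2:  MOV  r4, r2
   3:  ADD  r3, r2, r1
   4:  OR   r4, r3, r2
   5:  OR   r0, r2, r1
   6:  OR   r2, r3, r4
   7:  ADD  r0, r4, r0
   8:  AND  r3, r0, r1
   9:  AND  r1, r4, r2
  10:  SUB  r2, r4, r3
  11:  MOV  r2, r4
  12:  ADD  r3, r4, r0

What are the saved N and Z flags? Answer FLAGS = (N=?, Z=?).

after  0: r0=0xaa r1=0xb7 r2=0xd5 r3=0x73 r4=0x9e  N=1 Z=0
after  1: r0=0xaa r1=0x29 r2=0xd5 r3=0x73 r4=0x9e  N=0 Z=0
after  2: r0=0xaa r1=0x29 r2=0xd5 r3=0x73 r4=0xd5  N=0 Z=0
after  3: r0=0xaa r1=0x29 r2=0xd5 r3=0xfe r4=0xd5  N=1 Z=0
after  4: r0=0xaa r1=0x29 r2=0xd5 r3=0xfe r4=0xff  N=1 Z=0
after  5: r0=0xfd r1=0x29 r2=0xd5 r3=0xfe r4=0xff  N=1 Z=0
after  6: r0=0xfd r1=0x29 r2=0xff r3=0xfe r4=0xff  N=1 Z=0
after  7: r0=0xfc r1=0x29 r2=0xff r3=0xfe r4=0xff  N=1 Z=0
after  8: r0=0xfc r1=0x29 r2=0xff r3=0x28 r4=0xff  N=0 Z=0
-- IRQ taken; context saved, return-PC = 9 --

FLAGS = (N=0, Z=0)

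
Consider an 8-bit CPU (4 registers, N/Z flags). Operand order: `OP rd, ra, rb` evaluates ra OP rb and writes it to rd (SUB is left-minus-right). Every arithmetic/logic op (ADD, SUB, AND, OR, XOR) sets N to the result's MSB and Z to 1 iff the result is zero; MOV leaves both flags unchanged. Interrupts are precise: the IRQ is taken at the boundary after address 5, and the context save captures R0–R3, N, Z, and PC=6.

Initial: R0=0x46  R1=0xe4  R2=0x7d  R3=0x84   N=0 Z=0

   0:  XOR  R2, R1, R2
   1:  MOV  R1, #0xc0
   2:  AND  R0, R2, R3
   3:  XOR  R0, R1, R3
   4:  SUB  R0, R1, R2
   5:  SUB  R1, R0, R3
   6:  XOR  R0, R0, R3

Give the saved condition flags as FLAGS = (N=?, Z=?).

FLAGS = (N=1, Z=0)

after  0: R0=0x46 R1=0xe4 R2=0x99 R3=0x84  N=1 Z=0
after  1: R0=0x46 R1=0xc0 R2=0x99 R3=0x84  N=1 Z=0
after  2: R0=0x80 R1=0xc0 R2=0x99 R3=0x84  N=1 Z=0
after  3: R0=0x44 R1=0xc0 R2=0x99 R3=0x84  N=0 Z=0
after  4: R0=0x27 R1=0xc0 R2=0x99 R3=0x84  N=0 Z=0
after  5: R0=0x27 R1=0xa3 R2=0x99 R3=0x84  N=1 Z=0
-- IRQ taken; context saved, return-PC = 6 --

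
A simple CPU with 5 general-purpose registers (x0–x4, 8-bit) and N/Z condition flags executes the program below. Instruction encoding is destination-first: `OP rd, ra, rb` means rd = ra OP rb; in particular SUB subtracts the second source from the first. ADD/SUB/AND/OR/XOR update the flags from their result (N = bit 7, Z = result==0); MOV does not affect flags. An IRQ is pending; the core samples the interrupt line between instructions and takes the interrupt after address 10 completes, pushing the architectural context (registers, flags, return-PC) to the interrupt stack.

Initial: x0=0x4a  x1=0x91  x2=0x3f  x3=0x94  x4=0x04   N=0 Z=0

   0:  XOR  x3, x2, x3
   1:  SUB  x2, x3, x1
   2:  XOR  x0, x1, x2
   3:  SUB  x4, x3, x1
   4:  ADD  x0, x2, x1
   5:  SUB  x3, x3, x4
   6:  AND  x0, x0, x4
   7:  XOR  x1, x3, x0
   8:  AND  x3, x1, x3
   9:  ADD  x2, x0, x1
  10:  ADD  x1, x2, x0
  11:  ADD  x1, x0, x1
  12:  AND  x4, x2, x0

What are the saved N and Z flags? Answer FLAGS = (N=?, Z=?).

FLAGS = (N=1, Z=0)

after  0: x0=0x4a x1=0x91 x2=0x3f x3=0xab x4=0x04  N=1 Z=0
after  1: x0=0x4a x1=0x91 x2=0x1a x3=0xab x4=0x04  N=0 Z=0
after  2: x0=0x8b x1=0x91 x2=0x1a x3=0xab x4=0x04  N=1 Z=0
after  3: x0=0x8b x1=0x91 x2=0x1a x3=0xab x4=0x1a  N=0 Z=0
after  4: x0=0xab x1=0x91 x2=0x1a x3=0xab x4=0x1a  N=1 Z=0
after  5: x0=0xab x1=0x91 x2=0x1a x3=0x91 x4=0x1a  N=1 Z=0
after  6: x0=0x0a x1=0x91 x2=0x1a x3=0x91 x4=0x1a  N=0 Z=0
after  7: x0=0x0a x1=0x9b x2=0x1a x3=0x91 x4=0x1a  N=1 Z=0
after  8: x0=0x0a x1=0x9b x2=0x1a x3=0x91 x4=0x1a  N=1 Z=0
after  9: x0=0x0a x1=0x9b x2=0xa5 x3=0x91 x4=0x1a  N=1 Z=0
after 10: x0=0x0a x1=0xaf x2=0xa5 x3=0x91 x4=0x1a  N=1 Z=0
-- IRQ taken; context saved, return-PC = 11 --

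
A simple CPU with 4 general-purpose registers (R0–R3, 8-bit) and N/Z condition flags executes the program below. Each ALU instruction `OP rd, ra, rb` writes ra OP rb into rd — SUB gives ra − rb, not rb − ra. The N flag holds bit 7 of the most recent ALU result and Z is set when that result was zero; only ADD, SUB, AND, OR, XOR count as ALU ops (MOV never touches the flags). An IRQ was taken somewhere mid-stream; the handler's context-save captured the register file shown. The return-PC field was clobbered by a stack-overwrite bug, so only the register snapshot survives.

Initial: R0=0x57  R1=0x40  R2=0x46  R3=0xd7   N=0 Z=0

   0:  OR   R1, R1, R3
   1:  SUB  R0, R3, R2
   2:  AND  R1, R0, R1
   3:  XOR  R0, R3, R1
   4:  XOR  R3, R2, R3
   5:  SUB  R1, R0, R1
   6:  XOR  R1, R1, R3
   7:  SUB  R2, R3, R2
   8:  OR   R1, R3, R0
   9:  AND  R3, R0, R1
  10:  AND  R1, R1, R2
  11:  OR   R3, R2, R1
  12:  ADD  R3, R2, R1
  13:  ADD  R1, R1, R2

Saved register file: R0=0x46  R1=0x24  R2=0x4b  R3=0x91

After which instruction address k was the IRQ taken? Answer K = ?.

after  0: R0=0x57 R1=0xd7 R2=0x46 R3=0xd7  N=1 Z=0
after  1: R0=0x91 R1=0xd7 R2=0x46 R3=0xd7  N=1 Z=0
after  2: R0=0x91 R1=0x91 R2=0x46 R3=0xd7  N=1 Z=0
after  3: R0=0x46 R1=0x91 R2=0x46 R3=0xd7  N=0 Z=0
after  4: R0=0x46 R1=0x91 R2=0x46 R3=0x91  N=1 Z=0
after  5: R0=0x46 R1=0xb5 R2=0x46 R3=0x91  N=1 Z=0
after  6: R0=0x46 R1=0x24 R2=0x46 R3=0x91  N=0 Z=0
after  7: R0=0x46 R1=0x24 R2=0x4b R3=0x91  N=0 Z=0
-- IRQ taken; context saved, return-PC = 8 --

K = 7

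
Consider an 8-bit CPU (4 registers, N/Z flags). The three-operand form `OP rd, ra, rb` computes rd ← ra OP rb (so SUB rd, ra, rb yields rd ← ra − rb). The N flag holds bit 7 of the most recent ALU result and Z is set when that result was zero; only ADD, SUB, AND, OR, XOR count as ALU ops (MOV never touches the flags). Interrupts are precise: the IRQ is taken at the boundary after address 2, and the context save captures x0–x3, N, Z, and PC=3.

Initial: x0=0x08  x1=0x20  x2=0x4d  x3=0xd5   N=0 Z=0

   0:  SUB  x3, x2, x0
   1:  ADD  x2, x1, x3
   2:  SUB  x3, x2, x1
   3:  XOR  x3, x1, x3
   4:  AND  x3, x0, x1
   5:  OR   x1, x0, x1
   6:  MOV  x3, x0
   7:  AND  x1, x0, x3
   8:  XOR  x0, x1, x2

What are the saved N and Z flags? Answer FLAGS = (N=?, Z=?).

FLAGS = (N=0, Z=0)

after  0: x0=0x08 x1=0x20 x2=0x4d x3=0x45  N=0 Z=0
after  1: x0=0x08 x1=0x20 x2=0x65 x3=0x45  N=0 Z=0
after  2: x0=0x08 x1=0x20 x2=0x65 x3=0x45  N=0 Z=0
-- IRQ taken; context saved, return-PC = 3 --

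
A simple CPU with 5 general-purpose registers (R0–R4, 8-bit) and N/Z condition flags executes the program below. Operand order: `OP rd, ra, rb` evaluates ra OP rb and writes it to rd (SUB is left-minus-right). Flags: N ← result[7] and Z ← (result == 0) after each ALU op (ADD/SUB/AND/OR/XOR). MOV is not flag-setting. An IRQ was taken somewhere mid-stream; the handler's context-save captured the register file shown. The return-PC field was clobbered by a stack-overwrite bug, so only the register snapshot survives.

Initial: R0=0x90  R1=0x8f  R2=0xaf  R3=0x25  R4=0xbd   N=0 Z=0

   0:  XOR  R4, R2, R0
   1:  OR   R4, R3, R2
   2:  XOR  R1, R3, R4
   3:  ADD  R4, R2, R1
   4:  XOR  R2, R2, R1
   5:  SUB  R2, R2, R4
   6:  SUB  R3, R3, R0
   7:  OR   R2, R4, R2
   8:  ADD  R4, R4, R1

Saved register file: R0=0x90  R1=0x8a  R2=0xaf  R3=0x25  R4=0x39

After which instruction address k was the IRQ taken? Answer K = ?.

after  0: R0=0x90 R1=0x8f R2=0xaf R3=0x25 R4=0x3f  N=0 Z=0
after  1: R0=0x90 R1=0x8f R2=0xaf R3=0x25 R4=0xaf  N=1 Z=0
after  2: R0=0x90 R1=0x8a R2=0xaf R3=0x25 R4=0xaf  N=1 Z=0
after  3: R0=0x90 R1=0x8a R2=0xaf R3=0x25 R4=0x39  N=0 Z=0
-- IRQ taken; context saved, return-PC = 4 --

K = 3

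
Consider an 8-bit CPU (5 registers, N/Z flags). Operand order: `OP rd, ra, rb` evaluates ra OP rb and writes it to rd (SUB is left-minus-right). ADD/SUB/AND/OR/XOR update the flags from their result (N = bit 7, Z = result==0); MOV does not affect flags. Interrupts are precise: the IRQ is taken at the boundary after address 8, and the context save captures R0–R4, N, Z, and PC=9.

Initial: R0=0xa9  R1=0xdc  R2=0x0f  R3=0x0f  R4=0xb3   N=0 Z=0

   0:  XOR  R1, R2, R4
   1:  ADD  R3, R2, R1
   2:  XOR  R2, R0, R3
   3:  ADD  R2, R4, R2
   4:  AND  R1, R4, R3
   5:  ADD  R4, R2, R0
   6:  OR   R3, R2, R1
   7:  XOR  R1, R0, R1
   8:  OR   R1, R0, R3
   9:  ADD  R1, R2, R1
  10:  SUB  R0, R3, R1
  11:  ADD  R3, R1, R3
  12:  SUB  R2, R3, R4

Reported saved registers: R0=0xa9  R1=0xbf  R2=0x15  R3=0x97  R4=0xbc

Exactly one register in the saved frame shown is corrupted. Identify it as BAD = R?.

BAD = R4

after  0: R0=0xa9 R1=0xbc R2=0x0f R3=0x0f R4=0xb3  N=1 Z=0
after  1: R0=0xa9 R1=0xbc R2=0x0f R3=0xcb R4=0xb3  N=1 Z=0
after  2: R0=0xa9 R1=0xbc R2=0x62 R3=0xcb R4=0xb3  N=0 Z=0
after  3: R0=0xa9 R1=0xbc R2=0x15 R3=0xcb R4=0xb3  N=0 Z=0
after  4: R0=0xa9 R1=0x83 R2=0x15 R3=0xcb R4=0xb3  N=1 Z=0
after  5: R0=0xa9 R1=0x83 R2=0x15 R3=0xcb R4=0xbe  N=1 Z=0
after  6: R0=0xa9 R1=0x83 R2=0x15 R3=0x97 R4=0xbe  N=1 Z=0
after  7: R0=0xa9 R1=0x2a R2=0x15 R3=0x97 R4=0xbe  N=0 Z=0
after  8: R0=0xa9 R1=0xbf R2=0x15 R3=0x97 R4=0xbe  N=1 Z=0
-- IRQ taken; context saved, return-PC = 9 --
mismatch: R4: reported 0xbc vs actual 0xbe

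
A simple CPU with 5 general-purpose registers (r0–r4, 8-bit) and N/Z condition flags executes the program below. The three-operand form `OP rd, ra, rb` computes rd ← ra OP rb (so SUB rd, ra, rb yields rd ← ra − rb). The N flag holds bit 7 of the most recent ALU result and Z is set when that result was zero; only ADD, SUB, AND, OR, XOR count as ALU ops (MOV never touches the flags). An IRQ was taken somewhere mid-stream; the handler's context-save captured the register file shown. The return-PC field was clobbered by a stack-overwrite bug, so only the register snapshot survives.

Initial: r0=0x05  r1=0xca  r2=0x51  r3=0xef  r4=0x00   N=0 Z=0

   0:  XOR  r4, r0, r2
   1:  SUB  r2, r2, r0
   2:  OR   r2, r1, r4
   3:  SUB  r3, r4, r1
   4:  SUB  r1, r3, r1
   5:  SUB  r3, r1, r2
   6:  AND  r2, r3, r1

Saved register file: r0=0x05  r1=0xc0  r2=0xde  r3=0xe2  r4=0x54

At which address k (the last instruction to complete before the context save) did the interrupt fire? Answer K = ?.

after  0: r0=0x05 r1=0xca r2=0x51 r3=0xef r4=0x54  N=0 Z=0
after  1: r0=0x05 r1=0xca r2=0x4c r3=0xef r4=0x54  N=0 Z=0
after  2: r0=0x05 r1=0xca r2=0xde r3=0xef r4=0x54  N=1 Z=0
after  3: r0=0x05 r1=0xca r2=0xde r3=0x8a r4=0x54  N=1 Z=0
after  4: r0=0x05 r1=0xc0 r2=0xde r3=0x8a r4=0x54  N=1 Z=0
after  5: r0=0x05 r1=0xc0 r2=0xde r3=0xe2 r4=0x54  N=1 Z=0
-- IRQ taken; context saved, return-PC = 6 --

K = 5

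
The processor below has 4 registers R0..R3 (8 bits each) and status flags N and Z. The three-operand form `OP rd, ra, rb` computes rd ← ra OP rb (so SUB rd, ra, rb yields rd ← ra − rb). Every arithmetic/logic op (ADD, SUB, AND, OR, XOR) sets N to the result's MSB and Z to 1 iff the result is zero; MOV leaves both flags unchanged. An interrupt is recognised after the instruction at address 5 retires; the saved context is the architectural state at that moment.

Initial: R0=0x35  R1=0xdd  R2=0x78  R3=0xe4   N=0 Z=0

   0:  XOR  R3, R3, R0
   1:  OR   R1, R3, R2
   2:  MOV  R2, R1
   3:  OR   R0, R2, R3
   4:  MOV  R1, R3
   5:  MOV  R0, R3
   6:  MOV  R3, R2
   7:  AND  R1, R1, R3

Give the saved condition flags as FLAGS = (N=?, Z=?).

after  0: R0=0x35 R1=0xdd R2=0x78 R3=0xd1  N=1 Z=0
after  1: R0=0x35 R1=0xf9 R2=0x78 R3=0xd1  N=1 Z=0
after  2: R0=0x35 R1=0xf9 R2=0xf9 R3=0xd1  N=1 Z=0
after  3: R0=0xf9 R1=0xf9 R2=0xf9 R3=0xd1  N=1 Z=0
after  4: R0=0xf9 R1=0xd1 R2=0xf9 R3=0xd1  N=1 Z=0
after  5: R0=0xd1 R1=0xd1 R2=0xf9 R3=0xd1  N=1 Z=0
-- IRQ taken; context saved, return-PC = 6 --

FLAGS = (N=1, Z=0)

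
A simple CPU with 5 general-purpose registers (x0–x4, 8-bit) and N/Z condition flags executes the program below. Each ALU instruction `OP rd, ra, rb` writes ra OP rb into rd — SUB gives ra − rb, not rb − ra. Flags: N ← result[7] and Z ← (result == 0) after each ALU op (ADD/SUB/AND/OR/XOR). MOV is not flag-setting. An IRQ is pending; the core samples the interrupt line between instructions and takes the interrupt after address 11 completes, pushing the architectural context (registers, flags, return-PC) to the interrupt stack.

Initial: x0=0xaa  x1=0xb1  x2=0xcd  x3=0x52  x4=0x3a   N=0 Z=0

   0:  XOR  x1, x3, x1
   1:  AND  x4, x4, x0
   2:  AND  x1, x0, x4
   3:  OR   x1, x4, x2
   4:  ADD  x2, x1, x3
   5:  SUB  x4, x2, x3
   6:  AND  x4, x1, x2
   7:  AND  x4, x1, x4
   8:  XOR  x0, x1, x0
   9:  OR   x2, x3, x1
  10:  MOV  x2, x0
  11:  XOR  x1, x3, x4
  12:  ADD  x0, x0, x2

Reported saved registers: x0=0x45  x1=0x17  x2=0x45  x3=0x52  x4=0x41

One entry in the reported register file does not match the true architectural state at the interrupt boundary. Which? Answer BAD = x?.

after  0: x0=0xaa x1=0xe3 x2=0xcd x3=0x52 x4=0x3a  N=1 Z=0
after  1: x0=0xaa x1=0xe3 x2=0xcd x3=0x52 x4=0x2a  N=0 Z=0
after  2: x0=0xaa x1=0x2a x2=0xcd x3=0x52 x4=0x2a  N=0 Z=0
after  3: x0=0xaa x1=0xef x2=0xcd x3=0x52 x4=0x2a  N=1 Z=0
after  4: x0=0xaa x1=0xef x2=0x41 x3=0x52 x4=0x2a  N=0 Z=0
after  5: x0=0xaa x1=0xef x2=0x41 x3=0x52 x4=0xef  N=1 Z=0
after  6: x0=0xaa x1=0xef x2=0x41 x3=0x52 x4=0x41  N=0 Z=0
after  7: x0=0xaa x1=0xef x2=0x41 x3=0x52 x4=0x41  N=0 Z=0
after  8: x0=0x45 x1=0xef x2=0x41 x3=0x52 x4=0x41  N=0 Z=0
after  9: x0=0x45 x1=0xef x2=0xff x3=0x52 x4=0x41  N=1 Z=0
after 10: x0=0x45 x1=0xef x2=0x45 x3=0x52 x4=0x41  N=1 Z=0
after 11: x0=0x45 x1=0x13 x2=0x45 x3=0x52 x4=0x41  N=0 Z=0
-- IRQ taken; context saved, return-PC = 12 --
mismatch: x1: reported 0x17 vs actual 0x13

BAD = x1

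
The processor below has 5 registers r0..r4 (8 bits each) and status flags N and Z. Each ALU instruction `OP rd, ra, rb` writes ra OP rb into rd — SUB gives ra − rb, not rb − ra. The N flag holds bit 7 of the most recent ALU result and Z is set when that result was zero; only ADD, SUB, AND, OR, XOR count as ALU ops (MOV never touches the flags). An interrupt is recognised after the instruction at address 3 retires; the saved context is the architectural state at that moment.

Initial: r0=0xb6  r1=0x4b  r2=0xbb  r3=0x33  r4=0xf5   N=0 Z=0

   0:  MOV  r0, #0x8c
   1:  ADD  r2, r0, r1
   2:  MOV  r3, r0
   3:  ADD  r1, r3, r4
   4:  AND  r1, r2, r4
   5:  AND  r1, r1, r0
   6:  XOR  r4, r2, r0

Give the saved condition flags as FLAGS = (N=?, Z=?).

FLAGS = (N=1, Z=0)

after  0: r0=0x8c r1=0x4b r2=0xbb r3=0x33 r4=0xf5  N=0 Z=0
after  1: r0=0x8c r1=0x4b r2=0xd7 r3=0x33 r4=0xf5  N=1 Z=0
after  2: r0=0x8c r1=0x4b r2=0xd7 r3=0x8c r4=0xf5  N=1 Z=0
after  3: r0=0x8c r1=0x81 r2=0xd7 r3=0x8c r4=0xf5  N=1 Z=0
-- IRQ taken; context saved, return-PC = 4 --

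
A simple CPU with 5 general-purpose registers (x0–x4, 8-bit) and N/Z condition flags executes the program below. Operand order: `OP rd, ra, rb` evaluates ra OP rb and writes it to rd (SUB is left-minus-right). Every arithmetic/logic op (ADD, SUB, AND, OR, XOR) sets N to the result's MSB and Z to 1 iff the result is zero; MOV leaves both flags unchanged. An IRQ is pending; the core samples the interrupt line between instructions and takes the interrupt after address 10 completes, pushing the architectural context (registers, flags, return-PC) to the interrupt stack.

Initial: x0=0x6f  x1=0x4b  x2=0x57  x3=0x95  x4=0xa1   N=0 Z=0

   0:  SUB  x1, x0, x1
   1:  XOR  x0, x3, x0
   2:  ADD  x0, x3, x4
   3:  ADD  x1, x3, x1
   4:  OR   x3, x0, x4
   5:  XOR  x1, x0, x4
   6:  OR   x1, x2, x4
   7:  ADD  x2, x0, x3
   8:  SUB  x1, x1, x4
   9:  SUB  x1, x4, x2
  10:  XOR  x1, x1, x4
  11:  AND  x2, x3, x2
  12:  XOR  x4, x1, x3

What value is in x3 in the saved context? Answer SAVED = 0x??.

after  0: x0=0x6f x1=0x24 x2=0x57 x3=0x95 x4=0xa1  N=0 Z=0
after  1: x0=0xfa x1=0x24 x2=0x57 x3=0x95 x4=0xa1  N=1 Z=0
after  2: x0=0x36 x1=0x24 x2=0x57 x3=0x95 x4=0xa1  N=0 Z=0
after  3: x0=0x36 x1=0xb9 x2=0x57 x3=0x95 x4=0xa1  N=1 Z=0
after  4: x0=0x36 x1=0xb9 x2=0x57 x3=0xb7 x4=0xa1  N=1 Z=0
after  5: x0=0x36 x1=0x97 x2=0x57 x3=0xb7 x4=0xa1  N=1 Z=0
after  6: x0=0x36 x1=0xf7 x2=0x57 x3=0xb7 x4=0xa1  N=1 Z=0
after  7: x0=0x36 x1=0xf7 x2=0xed x3=0xb7 x4=0xa1  N=1 Z=0
after  8: x0=0x36 x1=0x56 x2=0xed x3=0xb7 x4=0xa1  N=0 Z=0
after  9: x0=0x36 x1=0xb4 x2=0xed x3=0xb7 x4=0xa1  N=1 Z=0
after 10: x0=0x36 x1=0x15 x2=0xed x3=0xb7 x4=0xa1  N=0 Z=0
-- IRQ taken; context saved, return-PC = 11 --

SAVED = 0xb7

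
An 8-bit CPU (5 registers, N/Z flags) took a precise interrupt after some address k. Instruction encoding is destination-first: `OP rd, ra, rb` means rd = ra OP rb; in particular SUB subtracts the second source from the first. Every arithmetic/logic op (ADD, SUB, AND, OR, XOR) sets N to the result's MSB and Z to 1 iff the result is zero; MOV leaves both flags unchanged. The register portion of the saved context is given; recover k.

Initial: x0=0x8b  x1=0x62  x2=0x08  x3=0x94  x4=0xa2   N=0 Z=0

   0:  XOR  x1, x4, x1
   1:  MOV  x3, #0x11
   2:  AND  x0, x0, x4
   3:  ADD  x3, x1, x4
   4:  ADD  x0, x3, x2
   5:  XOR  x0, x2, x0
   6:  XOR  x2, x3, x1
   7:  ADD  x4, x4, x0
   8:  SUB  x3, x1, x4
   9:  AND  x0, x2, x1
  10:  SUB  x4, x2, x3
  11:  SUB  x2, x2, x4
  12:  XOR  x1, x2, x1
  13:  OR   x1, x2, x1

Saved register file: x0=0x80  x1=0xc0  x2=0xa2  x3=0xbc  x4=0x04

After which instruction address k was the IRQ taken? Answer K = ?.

after  0: x0=0x8b x1=0xc0 x2=0x08 x3=0x94 x4=0xa2  N=1 Z=0
after  1: x0=0x8b x1=0xc0 x2=0x08 x3=0x11 x4=0xa2  N=1 Z=0
after  2: x0=0x82 x1=0xc0 x2=0x08 x3=0x11 x4=0xa2  N=1 Z=0
after  3: x0=0x82 x1=0xc0 x2=0x08 x3=0x62 x4=0xa2  N=0 Z=0
after  4: x0=0x6a x1=0xc0 x2=0x08 x3=0x62 x4=0xa2  N=0 Z=0
after  5: x0=0x62 x1=0xc0 x2=0x08 x3=0x62 x4=0xa2  N=0 Z=0
after  6: x0=0x62 x1=0xc0 x2=0xa2 x3=0x62 x4=0xa2  N=1 Z=0
after  7: x0=0x62 x1=0xc0 x2=0xa2 x3=0x62 x4=0x04  N=0 Z=0
after  8: x0=0x62 x1=0xc0 x2=0xa2 x3=0xbc x4=0x04  N=1 Z=0
after  9: x0=0x80 x1=0xc0 x2=0xa2 x3=0xbc x4=0x04  N=1 Z=0
-- IRQ taken; context saved, return-PC = 10 --

K = 9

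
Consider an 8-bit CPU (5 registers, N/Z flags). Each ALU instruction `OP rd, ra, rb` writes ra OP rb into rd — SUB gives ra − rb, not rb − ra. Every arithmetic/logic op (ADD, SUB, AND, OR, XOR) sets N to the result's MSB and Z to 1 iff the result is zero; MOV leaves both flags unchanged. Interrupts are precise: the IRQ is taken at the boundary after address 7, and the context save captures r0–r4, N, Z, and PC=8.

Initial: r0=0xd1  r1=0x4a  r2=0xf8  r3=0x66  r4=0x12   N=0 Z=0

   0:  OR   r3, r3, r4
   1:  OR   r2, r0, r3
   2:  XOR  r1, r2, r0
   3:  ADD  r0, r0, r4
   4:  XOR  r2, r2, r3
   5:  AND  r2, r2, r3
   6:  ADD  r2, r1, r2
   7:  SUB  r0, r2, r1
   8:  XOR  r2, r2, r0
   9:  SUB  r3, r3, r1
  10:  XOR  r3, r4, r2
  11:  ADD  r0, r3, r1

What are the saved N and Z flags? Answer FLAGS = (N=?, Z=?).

after  0: r0=0xd1 r1=0x4a r2=0xf8 r3=0x76 r4=0x12  N=0 Z=0
after  1: r0=0xd1 r1=0x4a r2=0xf7 r3=0x76 r4=0x12  N=1 Z=0
after  2: r0=0xd1 r1=0x26 r2=0xf7 r3=0x76 r4=0x12  N=0 Z=0
after  3: r0=0xe3 r1=0x26 r2=0xf7 r3=0x76 r4=0x12  N=1 Z=0
after  4: r0=0xe3 r1=0x26 r2=0x81 r3=0x76 r4=0x12  N=1 Z=0
after  5: r0=0xe3 r1=0x26 r2=0x00 r3=0x76 r4=0x12  N=0 Z=1
after  6: r0=0xe3 r1=0x26 r2=0x26 r3=0x76 r4=0x12  N=0 Z=0
after  7: r0=0x00 r1=0x26 r2=0x26 r3=0x76 r4=0x12  N=0 Z=1
-- IRQ taken; context saved, return-PC = 8 --

FLAGS = (N=0, Z=1)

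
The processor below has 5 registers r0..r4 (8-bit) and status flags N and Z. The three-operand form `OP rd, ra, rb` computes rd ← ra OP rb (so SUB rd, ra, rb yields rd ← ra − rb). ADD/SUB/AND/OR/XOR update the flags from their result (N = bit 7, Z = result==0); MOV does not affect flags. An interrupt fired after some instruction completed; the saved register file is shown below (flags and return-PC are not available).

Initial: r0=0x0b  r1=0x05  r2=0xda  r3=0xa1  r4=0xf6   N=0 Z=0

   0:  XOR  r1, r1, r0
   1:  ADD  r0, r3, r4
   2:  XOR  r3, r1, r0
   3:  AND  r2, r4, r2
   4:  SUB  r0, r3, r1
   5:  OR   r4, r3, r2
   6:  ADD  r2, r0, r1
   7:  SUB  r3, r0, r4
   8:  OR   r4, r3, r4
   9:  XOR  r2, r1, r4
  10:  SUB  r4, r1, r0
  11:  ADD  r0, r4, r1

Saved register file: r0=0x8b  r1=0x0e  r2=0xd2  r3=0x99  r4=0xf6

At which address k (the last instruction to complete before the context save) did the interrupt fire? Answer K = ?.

K = 4

after  0: r0=0x0b r1=0x0e r2=0xda r3=0xa1 r4=0xf6  N=0 Z=0
after  1: r0=0x97 r1=0x0e r2=0xda r3=0xa1 r4=0xf6  N=1 Z=0
after  2: r0=0x97 r1=0x0e r2=0xda r3=0x99 r4=0xf6  N=1 Z=0
after  3: r0=0x97 r1=0x0e r2=0xd2 r3=0x99 r4=0xf6  N=1 Z=0
after  4: r0=0x8b r1=0x0e r2=0xd2 r3=0x99 r4=0xf6  N=1 Z=0
-- IRQ taken; context saved, return-PC = 5 --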